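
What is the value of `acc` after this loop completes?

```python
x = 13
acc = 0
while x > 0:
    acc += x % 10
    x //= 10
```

Sum digits of 13
`acc` takes the values: 0 → 3 → 4

Answer: 4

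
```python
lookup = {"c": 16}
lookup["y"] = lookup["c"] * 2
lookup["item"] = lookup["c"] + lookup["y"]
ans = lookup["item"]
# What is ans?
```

Trace:
`lookup = {"c": 16}` → lookup = {'c': 16}
`lookup["y"] = lookup["c"] * 2` → lookup = {'c': 16, 'y': 32}
`lookup["item"] = lookup["c"] + lookup["y"]` → lookup = {'c': 16, 'y': 32, 'item': 48}
`ans = lookup["item"]` → ans = 48
So ans = 48

Answer: 48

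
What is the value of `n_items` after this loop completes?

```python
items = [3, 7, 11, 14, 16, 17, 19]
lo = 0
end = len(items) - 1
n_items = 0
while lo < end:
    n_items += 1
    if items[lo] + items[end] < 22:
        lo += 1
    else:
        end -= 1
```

Steps to find pair summing to 22
`n_items` takes the values: 0 → 1 → 2 → 3 → 4 → 5 → 6

Answer: 6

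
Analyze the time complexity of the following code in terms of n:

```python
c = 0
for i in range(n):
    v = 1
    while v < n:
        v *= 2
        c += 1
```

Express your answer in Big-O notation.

Each loop level contributes: n × log n. Multiplying the contributions gives O(n log n).

Answer: O(n log n)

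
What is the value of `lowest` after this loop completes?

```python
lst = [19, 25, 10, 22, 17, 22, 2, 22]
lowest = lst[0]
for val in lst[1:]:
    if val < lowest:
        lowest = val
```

Minimum of [19, 25, 10, 22, 17, 22, 2, 22]
`lowest` takes the values: 19 → 10 → 2

Answer: 2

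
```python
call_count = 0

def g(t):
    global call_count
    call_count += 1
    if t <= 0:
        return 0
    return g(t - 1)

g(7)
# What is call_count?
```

Linear recursion stepping by 1: 8 calls from t=7 down to ≤0.

Answer: 8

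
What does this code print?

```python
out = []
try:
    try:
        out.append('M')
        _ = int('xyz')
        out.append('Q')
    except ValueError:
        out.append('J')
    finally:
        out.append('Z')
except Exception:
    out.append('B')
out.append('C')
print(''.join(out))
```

Execution trace: 'M' (inner try body) → 'J' (inner except ValueError) → 'Z' (inner finally) → 'C' (after the try/except). Output: MJZC

Answer: MJZC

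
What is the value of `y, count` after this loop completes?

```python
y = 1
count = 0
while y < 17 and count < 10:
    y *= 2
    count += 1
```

Double until >= 17 or 10 iterations
`y, count` takes the values: (1, 0) → (2, 0) → (2, 1) → (4, 1) → (4, 2) → (8, 2) → (8, 3) → (16, 3) → (16, 4) → (32, 4) → (32, 5)

Answer: 32, 5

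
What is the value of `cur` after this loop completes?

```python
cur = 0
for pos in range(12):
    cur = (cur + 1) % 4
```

Increment mod 4, 12 times = 0
`cur` takes the values: 0 → 1 → 2 → 3 → 0 → 1 → 2 → 3 → 0 → 1 → 2 → 3 → 0

Answer: 0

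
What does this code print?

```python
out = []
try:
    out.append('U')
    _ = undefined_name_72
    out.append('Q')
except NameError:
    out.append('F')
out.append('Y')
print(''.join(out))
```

Execution trace: 'U' (try body) → 'F' (except NameError) → 'Y' (after the try/except). Output: UFY

Answer: UFY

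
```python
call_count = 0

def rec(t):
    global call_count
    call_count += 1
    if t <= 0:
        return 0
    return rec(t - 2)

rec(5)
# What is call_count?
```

Linear recursion stepping by 2: 4 calls from t=5 down to ≤0.

Answer: 4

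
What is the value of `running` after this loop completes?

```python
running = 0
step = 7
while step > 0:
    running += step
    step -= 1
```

Sum 7 down to 1
`running` takes the values: 0 → 7 → 13 → 18 → 22 → 25 → 27 → 28

Answer: 28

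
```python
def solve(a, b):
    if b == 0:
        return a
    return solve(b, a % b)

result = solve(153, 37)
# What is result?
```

solve(153, 37) -> solve(37, 5) -> solve(5, 2) -> solve(2, 1) -> solve(1, 0) -> 1

Answer: 1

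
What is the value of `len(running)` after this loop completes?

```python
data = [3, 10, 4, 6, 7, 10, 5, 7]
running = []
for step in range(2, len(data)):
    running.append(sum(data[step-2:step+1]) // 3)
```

Number of 3-element averages
`running` takes the values: [] → [5] → [5, 6] → [5, 6, 5] → [5, 6, 5, 7] → [5, 6, 5, 7, 7] → [5, 6, 5, 7, 7, 7]
So `len(running)` = 6

Answer: 6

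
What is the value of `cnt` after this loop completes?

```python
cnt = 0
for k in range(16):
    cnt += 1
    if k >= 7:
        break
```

Loop breaks when k reaches 7, cnt is 8
`cnt` takes the values: 0 → 1 → 2 → 3 → 4 → 5 → 6 → 7 → 8

Answer: 8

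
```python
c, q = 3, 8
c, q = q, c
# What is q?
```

Trace:
`c, q = 3, 8` → c = 3; q = 8
`c, q = q, c` → c = 8; q = 3
So q = 3

Answer: 3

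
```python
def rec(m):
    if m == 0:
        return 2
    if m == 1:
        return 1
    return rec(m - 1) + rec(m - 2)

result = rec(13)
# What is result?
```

Build up from base cases: rec(0)=2, rec(1)=1, rec(2)=3, rec(3)=4, rec(4)=7, rec(5)=11, rec(6)=18, ..., rec(13)=521

Answer: 521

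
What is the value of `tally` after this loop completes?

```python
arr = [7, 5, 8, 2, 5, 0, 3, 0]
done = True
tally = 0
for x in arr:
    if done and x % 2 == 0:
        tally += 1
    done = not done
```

Count even values at even positions
`tally` takes the values: 0 → 1

Answer: 1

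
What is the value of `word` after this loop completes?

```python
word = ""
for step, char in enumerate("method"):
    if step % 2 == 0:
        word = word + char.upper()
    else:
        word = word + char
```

Uppercase even positions in 'method'
`word` takes the values: "" → "M" → "Me" → "MeT" → "MeTh" → "MeThO" → "MeThOd"

Answer: "MeThOd"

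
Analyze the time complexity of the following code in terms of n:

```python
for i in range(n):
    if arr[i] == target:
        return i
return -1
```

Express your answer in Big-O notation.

This is Linear search in an array. Time complexity: O(n).

Answer: O(n)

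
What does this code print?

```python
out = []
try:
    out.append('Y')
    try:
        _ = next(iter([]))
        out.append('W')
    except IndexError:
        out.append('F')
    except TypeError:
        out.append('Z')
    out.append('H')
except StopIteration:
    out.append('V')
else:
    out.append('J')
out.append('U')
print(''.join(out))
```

Execution trace: 'Y' (try body) → 'V' (except StopIteration) → 'U' (after the try/except). Output: YVU

Answer: YVU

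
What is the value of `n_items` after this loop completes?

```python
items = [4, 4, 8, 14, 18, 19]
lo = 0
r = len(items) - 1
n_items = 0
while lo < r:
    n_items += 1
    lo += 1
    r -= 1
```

Iterations until pointers meet (list length 6)
`n_items` takes the values: 0 → 1 → 2 → 3

Answer: 3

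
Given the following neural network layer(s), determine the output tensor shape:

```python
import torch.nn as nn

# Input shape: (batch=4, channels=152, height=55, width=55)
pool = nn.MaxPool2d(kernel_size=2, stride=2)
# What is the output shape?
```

Input: (4, 152, 55, 55) -> Output: (4, 152, 27, 27)

Answer: (4, 152, 27, 27)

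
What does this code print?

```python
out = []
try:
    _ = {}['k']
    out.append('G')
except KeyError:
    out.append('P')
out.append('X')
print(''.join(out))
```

Execution trace: 'P' (except KeyError) → 'X' (after the try/except). Output: PX

Answer: PX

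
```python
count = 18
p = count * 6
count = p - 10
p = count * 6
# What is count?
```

Trace:
`count = 18` → count = 18
`p = count * 6` → p = 108
`count = p - 10` → count = 98
`p = count * 6` → p = 588
So count = 98

Answer: 98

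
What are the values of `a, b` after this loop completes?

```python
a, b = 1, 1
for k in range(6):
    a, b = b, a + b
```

Fibonacci: after 6 iterations
`a, b` takes the values: (1, 1) → (1, 2) → (2, 3) → (3, 5) → (5, 8) → (8, 13) → (13, 21)

Answer: 13, 21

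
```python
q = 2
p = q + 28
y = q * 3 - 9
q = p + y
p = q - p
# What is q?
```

Trace:
`q = 2` → q = 2
`p = q + 28` → p = 30
`y = q * 3 - 9` → y = -3
`q = p + y` → q = 27
`p = q - p` → p = -3
So q = 27

Answer: 27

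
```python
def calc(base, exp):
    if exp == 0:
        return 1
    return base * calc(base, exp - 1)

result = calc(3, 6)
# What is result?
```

calc(3, 6) = 3 * 3 * 3 * 3 * 3 * 3 = 729

Answer: 729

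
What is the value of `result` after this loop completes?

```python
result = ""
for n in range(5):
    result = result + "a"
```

Repeat 'a' 5 times
`result` takes the values: "" → "a" → "aa" → "aaa" → "aaaa" → "aaaaa"

Answer: "aaaaa"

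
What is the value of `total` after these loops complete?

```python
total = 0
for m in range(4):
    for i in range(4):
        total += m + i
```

Sum of all m+i for m,i in 4x4
`total` takes the values: 0 → 1 → 3 → 6 → 7 → 9 → 12 → 16 → 18 → 21 → 25 → 30 → 33 → 37 → 42 → 48

Answer: 48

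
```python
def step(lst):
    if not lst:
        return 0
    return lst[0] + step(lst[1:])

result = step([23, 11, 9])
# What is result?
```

23 + 11 + 9 + 0 = 43

Answer: 43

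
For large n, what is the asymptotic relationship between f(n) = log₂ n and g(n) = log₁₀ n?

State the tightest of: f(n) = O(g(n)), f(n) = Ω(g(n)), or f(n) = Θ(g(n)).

log₂ n vs log₁₀ n: f(n) = Θ(g(n)) — they are asymptotically equivalent (log bases differ by a constant factor).

Answer: f(n) = Θ(g(n)) — they are asymptotically equivalent (log bases differ by a constant factor).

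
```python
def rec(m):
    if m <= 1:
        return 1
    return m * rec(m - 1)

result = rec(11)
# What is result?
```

rec(11) = 11 * 10 * 9 * 8 * 7 * 6 * 5 * 4 * 3 * 2 * 1 = 39916800

Answer: 39916800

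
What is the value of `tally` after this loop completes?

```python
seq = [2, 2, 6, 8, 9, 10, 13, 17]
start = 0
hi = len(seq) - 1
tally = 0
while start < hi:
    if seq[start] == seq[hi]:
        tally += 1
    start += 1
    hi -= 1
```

Count matching pairs from ends
`tally` takes the values: 0

Answer: 0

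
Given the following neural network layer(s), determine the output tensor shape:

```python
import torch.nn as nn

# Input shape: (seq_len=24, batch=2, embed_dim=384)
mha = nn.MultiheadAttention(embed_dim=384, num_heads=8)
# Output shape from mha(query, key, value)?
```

Input: (24, 2, 384) -> Output: (24, 2, 384)

Answer: (24, 2, 384)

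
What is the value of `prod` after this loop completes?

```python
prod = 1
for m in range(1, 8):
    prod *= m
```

7! = 5040
`prod` takes the values: 1 → 2 → 6 → 24 → 120 → 720 → 5040

Answer: 5040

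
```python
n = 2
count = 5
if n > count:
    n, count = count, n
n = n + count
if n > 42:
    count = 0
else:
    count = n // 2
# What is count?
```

Trace:
`n = 2` → n = 2
`count = 5` → count = 5
`if n > count: ...` → n > count is False → no variable changes
`n = n + count` → n = 7
`if n > 42: ...` → n > 42 is False, take else branch → count = 3
So count = 3

Answer: 3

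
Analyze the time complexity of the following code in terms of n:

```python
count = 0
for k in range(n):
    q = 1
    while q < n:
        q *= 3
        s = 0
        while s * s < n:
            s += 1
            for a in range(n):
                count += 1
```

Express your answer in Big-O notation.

Each loop level contributes: n × log n × √n × n. Multiplying the contributions gives O(n^2√n log n).

Answer: O(n^2√n log n)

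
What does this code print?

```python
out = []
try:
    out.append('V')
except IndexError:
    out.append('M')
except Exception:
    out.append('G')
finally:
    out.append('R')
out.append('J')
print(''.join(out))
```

Execution trace: 'V' (try body, no exception) → 'R' (finally) → 'J' (after the try/except). Output: VRJ

Answer: VRJ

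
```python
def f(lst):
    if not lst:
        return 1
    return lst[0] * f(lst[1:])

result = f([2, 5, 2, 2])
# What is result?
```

Product over [2, 5, 2, 2] = 2 * 5 * 2 * 2 = 40

Answer: 40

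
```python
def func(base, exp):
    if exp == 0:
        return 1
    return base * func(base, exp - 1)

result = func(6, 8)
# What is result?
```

func(6, 8) = 6 * 6 * 6 * 6 * 6 * 6 * 6 * 6 = 1679616

Answer: 1679616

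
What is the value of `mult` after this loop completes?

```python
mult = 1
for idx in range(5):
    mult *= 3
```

3^5 = 243
`mult` takes the values: 1 → 3 → 9 → 27 → 81 → 243

Answer: 243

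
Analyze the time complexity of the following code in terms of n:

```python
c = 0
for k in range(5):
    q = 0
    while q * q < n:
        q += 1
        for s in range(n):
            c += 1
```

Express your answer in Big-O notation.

Each loop level contributes: 1 × √n × n. Multiplying the contributions gives O(n√n).

Answer: O(n√n)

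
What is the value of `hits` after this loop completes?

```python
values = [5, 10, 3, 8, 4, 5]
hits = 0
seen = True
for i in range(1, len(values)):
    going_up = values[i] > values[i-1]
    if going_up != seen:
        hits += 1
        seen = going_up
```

Count direction changes in [5, 10, 3, 8, 4, 5]
`hits` takes the values: 0 → 1 → 2 → 3 → 4

Answer: 4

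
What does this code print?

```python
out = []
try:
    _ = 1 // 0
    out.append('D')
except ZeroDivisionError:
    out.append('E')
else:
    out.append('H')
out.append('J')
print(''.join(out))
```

Execution trace: 'E' (except ZeroDivisionError) → 'J' (after the try/except). Output: EJ

Answer: EJ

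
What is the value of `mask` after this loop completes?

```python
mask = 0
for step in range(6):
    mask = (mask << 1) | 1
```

Build 6 consecutive 1-bits: 0b111111
`mask` takes the values: 0 → 1 → 3 → 7 → 15 → 31 → 63

Answer: 63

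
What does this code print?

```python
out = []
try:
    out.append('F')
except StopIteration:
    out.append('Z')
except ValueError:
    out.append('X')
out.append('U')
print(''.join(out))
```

Execution trace: 'F' (try body, no exception) → 'U' (after the try/except). Output: FU

Answer: FU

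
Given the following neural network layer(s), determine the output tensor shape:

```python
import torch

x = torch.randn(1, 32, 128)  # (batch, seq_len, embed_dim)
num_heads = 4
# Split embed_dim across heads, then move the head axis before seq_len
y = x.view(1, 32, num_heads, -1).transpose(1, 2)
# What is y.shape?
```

Input: (1, 32, 128) -> head_dim = 128 // 4 = 32; after view: (1, 32, 4, 32) -> after transpose(1, 2): (1, 4, 32, 32) -> Output: (1, 4, 32, 32)

Answer: (1, 4, 32, 32)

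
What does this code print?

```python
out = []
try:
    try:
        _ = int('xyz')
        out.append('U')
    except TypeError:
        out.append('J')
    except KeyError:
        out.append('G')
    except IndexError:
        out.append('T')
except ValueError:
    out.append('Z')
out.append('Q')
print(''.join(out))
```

Execution trace: 'Z' (outer except ValueError) → 'Q' (after the try/except). Output: ZQ

Answer: ZQ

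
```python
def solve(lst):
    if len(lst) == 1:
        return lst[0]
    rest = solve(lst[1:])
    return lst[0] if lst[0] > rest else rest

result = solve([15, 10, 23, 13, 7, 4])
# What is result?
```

Recursive max over [15, 10, 23, 13, 7, 4] = 23

Answer: 23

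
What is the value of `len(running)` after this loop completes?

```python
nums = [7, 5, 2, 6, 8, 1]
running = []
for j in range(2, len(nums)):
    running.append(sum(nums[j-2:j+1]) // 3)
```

Number of 3-element averages
`running` takes the values: [] → [4] → [4, 4] → [4, 4, 5] → [4, 4, 5, 5]
So `len(running)` = 4

Answer: 4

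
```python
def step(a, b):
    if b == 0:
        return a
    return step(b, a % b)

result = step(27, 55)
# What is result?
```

step(27, 55) -> step(55, 27) -> step(27, 1) -> step(1, 0) -> 1

Answer: 1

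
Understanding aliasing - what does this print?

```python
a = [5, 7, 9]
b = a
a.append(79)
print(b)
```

Key concept: basic list aliasing.
Step by step:
`a = [5, 7, 9]` → a = [5, 7, 9]
`b = a` → b = [5, 7, 9] (same object as a)
`a.append(79)` → a = [5, 7, 9, 79] (same object as b); b = [5, 7, 9, 79] (same object as a)
`print(b)` → prints [5, 7, 9, 79]

Answer: [5, 7, 9, 79]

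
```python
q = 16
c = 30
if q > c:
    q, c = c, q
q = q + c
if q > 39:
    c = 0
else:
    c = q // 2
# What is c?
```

Trace:
`q = 16` → q = 16
`c = 30` → c = 30
`if q > c: ...` → q > c is False → no variable changes
`q = q + c` → q = 46
`if q > 39: ...` → q > 39 is True → c = 0
So c = 0

Answer: 0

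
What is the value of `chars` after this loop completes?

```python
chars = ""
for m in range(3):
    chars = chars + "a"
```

Repeat 'a' 3 times
`chars` takes the values: "" → "a" → "aa" → "aaa"

Answer: "aaa"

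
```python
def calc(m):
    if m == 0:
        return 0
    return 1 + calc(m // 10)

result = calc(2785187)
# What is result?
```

Count of digits of 2785187: 7

Answer: 7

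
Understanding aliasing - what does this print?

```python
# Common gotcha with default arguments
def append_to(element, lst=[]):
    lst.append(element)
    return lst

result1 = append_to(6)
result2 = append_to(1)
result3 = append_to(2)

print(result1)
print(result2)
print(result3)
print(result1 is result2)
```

Key concept: mutable default argument gotcha.
Step by step:
`result1 = append_to(6)` → result1 = [6]
`result2 = append_to(1)` → result1 = [6, 1] (same object as result2); result2 = [6, 1] (same object as result1)
`result3 = append_to(2)` → result1 = [6, 1, 2] (same object as result2, result3); result2 = [6, 1, 2] (same object as result1, result3); result3 = [6, 1, 2] (same object as result1, result2)
`print(result1)` → prints [6, 1, 2]
`print(result2)` → prints [6, 1, 2]
`print(result3)` → prints [6, 1, 2]
`print(result1 is result2)` → prints True

Answer:
[6, 1, 2]
[6, 1, 2]
[6, 1, 2]
True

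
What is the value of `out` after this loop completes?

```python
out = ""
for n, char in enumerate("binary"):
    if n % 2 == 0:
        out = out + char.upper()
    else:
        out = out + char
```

Uppercase even positions in 'binary'
`out` takes the values: "" → "B" → "Bi" → "BiN" → "BiNa" → "BiNaR" → "BiNaRy"

Answer: "BiNaRy"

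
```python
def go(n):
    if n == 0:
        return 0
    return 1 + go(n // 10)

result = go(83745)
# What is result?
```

Count of digits of 83745: 5

Answer: 5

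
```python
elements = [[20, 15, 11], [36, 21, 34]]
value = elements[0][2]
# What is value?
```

Trace:
`elements = [[20, 15, 11], [36, 21, 34]]` → elements = [[20, 15, 11], [36, 21, 34]]
`value = elements[0][2]` → value = 11
So value = 11

Answer: 11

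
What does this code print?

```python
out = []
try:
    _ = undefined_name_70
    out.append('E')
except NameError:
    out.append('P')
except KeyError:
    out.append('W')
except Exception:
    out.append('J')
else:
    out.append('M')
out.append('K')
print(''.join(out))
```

Execution trace: 'P' (except NameError) → 'K' (after the try/except). Output: PK

Answer: PK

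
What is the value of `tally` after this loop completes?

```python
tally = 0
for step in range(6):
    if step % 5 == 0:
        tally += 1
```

Count numbers divisible by 5 in range(6)
`tally` takes the values: 0 → 1 → 2

Answer: 2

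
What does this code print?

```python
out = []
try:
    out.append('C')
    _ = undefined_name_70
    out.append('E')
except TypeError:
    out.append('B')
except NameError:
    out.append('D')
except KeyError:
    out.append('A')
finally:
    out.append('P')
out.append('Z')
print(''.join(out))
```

Execution trace: 'C' (try body) → 'D' (except NameError) → 'P' (finally) → 'Z' (after the try/except). Output: CDPZ

Answer: CDPZ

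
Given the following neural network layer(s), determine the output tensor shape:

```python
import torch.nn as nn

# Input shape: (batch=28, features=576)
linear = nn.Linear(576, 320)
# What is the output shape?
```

Input: (28, 576) -> Output: (28, 320)

Answer: (28, 320)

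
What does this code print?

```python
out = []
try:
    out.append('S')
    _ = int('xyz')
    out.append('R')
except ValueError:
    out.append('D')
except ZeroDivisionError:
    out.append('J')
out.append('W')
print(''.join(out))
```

Execution trace: 'S' (try body) → 'D' (except ValueError) → 'W' (after the try/except). Output: SDW

Answer: SDW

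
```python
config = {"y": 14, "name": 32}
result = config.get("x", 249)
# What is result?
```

Trace:
`config = {"y": 14, "name": 32}` → config = {'y': 14, 'name': 32}
`result = config.get("x", 249)` → result = 249
So result = 249

Answer: 249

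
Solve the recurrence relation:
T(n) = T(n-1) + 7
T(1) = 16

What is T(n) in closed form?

Unrolling: T(n) = T(1) + 7·(n-1) = 16 + 7(n-1) = 7n + 9.

Answer: T(n) = 7n + 9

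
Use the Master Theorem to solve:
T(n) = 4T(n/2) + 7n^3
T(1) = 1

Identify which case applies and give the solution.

a=4, b=2, f(n)=7n^3. log_2(4) = 2. Since c=3 > 2 and the regularity condition holds (4(n/2)^3 = (4/2^3)n^3 with 4/2^3 < 1), Case 3 applies: T(n) = Θ(f(n)) = O(n^3).

Answer: O(n^3) - Case 3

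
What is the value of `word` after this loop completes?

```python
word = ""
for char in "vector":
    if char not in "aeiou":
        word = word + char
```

Remove vowels from 'vector'
`word` takes the values: "" → "v" → "vc" → "vct" → "vctr"

Answer: "vctr"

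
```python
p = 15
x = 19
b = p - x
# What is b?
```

Trace:
`p = 15` → p = 15
`x = 19` → x = 19
`b = p - x` → b = -4
So b = -4

Answer: -4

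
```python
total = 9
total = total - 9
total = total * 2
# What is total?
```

Trace:
`total = 9` → total = 9
`total = total - 9` → total = 0
`total = total * 2` → total = 0
So total = 0

Answer: 0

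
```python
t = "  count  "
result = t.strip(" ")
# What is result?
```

Trace:
`t = "  count  "` → t = '  count  '
`result = t.strip(" ")` → result = 'count'
So result = 'count'

Answer: 'count'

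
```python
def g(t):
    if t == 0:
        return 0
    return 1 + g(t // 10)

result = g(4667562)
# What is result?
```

Count of digits of 4667562: 7

Answer: 7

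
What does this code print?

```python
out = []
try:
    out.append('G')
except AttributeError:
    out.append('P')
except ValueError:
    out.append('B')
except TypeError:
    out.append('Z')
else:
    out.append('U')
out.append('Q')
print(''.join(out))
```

Execution trace: 'G' (try body, no exception) → 'U' (else) → 'Q' (after the try/except). Output: GUQ

Answer: GUQ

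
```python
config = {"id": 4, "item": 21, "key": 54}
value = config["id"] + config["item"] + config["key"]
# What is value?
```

Trace:
`config = {"id": 4, "item": 21, "key": 54}` → config = {'id': 4, 'item': 21, 'key': 54}
`value = config["id"] + config["item"] + config["key"]` → value = 79
So value = 79

Answer: 79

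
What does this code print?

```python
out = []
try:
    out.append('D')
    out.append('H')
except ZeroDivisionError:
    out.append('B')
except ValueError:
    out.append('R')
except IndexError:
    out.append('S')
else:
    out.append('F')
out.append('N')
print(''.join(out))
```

Execution trace: 'D' (try body) → 'H' (try body, no exception) → 'F' (else) → 'N' (after the try/except). Output: DHFN

Answer: DHFN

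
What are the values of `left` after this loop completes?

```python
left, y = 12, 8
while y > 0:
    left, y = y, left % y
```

GCD of 12 and 8
`left` takes the values: 12 → 8 → 4

Answer: 4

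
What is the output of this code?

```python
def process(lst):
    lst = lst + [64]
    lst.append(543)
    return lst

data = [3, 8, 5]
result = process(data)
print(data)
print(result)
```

Key concept: rebinding parameter vs mutation.
Step by step:
`data = [3, 8, 5]` → data = [3, 8, 5]
`result = process(data)` → result = [3, 8, 5, 64, 543]
`print(data)` → prints [3, 8, 5]
`print(result)` → prints [3, 8, 5, 64, 543]

Answer:
[3, 8, 5]
[3, 8, 5, 64, 543]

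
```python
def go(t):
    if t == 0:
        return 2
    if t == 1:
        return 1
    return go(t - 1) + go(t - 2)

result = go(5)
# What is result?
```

Build up from base cases: go(0)=2, go(1)=1, go(2)=3, go(3)=4, go(4)=7, go(5)=11

Answer: 11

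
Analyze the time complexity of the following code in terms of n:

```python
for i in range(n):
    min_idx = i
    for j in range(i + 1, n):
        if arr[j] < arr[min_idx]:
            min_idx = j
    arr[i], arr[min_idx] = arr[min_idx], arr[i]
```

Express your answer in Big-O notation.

This is Selection sort. Time complexity: O(n²).

Answer: O(n²)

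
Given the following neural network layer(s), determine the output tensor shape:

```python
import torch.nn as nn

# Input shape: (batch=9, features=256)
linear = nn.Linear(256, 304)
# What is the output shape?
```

Input: (9, 256) -> Output: (9, 304)

Answer: (9, 304)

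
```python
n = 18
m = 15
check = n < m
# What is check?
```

Trace:
`n = 18` → n = 18
`m = 15` → m = 15
`check = n < m` → check = False
So check = False

Answer: False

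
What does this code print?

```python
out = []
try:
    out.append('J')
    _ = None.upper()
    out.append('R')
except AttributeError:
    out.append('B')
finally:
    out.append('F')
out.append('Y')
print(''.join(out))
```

Execution trace: 'J' (try body) → 'B' (except AttributeError) → 'F' (finally) → 'Y' (after the try/except). Output: JBFY

Answer: JBFY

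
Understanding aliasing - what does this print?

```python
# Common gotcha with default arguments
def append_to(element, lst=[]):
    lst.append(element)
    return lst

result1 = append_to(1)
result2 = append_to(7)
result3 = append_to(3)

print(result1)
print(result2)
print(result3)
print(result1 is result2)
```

Key concept: mutable default argument gotcha.
Step by step:
`result1 = append_to(1)` → result1 = [1]
`result2 = append_to(7)` → result1 = [1, 7] (same object as result2); result2 = [1, 7] (same object as result1)
`result3 = append_to(3)` → result1 = [1, 7, 3] (same object as result2, result3); result2 = [1, 7, 3] (same object as result1, result3); result3 = [1, 7, 3] (same object as result1, result2)
`print(result1)` → prints [1, 7, 3]
`print(result2)` → prints [1, 7, 3]
`print(result3)` → prints [1, 7, 3]
`print(result1 is result2)` → prints True

Answer:
[1, 7, 3]
[1, 7, 3]
[1, 7, 3]
True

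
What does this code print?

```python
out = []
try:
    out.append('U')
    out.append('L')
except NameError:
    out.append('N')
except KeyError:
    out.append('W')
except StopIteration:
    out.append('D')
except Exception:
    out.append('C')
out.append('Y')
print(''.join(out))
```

Execution trace: 'U' (try body) → 'L' (try body, no exception) → 'Y' (after the try/except). Output: ULY

Answer: ULY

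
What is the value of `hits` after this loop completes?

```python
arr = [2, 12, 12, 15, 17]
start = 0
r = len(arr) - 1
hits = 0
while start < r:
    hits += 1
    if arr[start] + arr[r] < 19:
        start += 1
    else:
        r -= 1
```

Steps to find pair summing to 19
`hits` takes the values: 0 → 1 → 2 → 3 → 4

Answer: 4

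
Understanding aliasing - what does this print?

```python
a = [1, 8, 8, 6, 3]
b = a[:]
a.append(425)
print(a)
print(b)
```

Key concept: slice [:] creates copy.
Step by step:
`a = [1, 8, 8, 6, 3]` → a = [1, 8, 8, 6, 3]
`b = a[:]` → b = [1, 8, 8, 6, 3]
`a.append(425)` → a = [1, 8, 8, 6, 3, 425]
`print(a)` → prints [1, 8, 8, 6, 3, 425]
`print(b)` → prints [1, 8, 8, 6, 3]

Answer:
[1, 8, 8, 6, 3, 425]
[1, 8, 8, 6, 3]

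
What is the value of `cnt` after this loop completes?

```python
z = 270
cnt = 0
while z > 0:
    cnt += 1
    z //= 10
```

Count digits by repeated division by 10
`cnt` takes the values: 0 → 1 → 2 → 3

Answer: 3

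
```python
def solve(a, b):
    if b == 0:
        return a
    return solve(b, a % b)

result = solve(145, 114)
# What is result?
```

solve(145, 114) -> solve(114, 31) -> solve(31, 21) -> solve(21, 10) -> solve(10, 1) -> solve(1, 0) -> 1

Answer: 1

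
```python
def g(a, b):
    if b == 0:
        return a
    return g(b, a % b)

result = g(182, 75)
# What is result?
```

g(182, 75) -> g(75, 32) -> g(32, 11) -> g(11, 10) -> g(10, 1) -> g(1, 0) -> 1

Answer: 1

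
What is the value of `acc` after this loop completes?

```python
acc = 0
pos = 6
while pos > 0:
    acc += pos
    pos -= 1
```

Sum 6 down to 1
`acc` takes the values: 0 → 6 → 11 → 15 → 18 → 20 → 21

Answer: 21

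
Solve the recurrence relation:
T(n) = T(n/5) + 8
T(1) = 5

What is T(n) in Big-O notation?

Each step divides n by 5 and adds 8. After log_5(n) steps we reach T(1)=5. So T(n) = 8·log_5(n) + 5 = O(log n).

Answer: O(log n)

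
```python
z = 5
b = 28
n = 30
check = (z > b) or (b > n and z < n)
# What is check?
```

Trace:
`z = 5` → z = 5
`b = 28` → b = 28
`n = 30` → n = 30
`check = (z > b) or (b > n and z < n)` → check = False
So check = False

Answer: False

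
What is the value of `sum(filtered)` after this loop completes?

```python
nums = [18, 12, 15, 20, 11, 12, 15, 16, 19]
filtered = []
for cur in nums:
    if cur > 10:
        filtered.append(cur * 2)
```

Sum of doubled values > 10
`filtered` takes the values: [] → [36] → [36, 24] → [36, 24, 30] → [36, 24, 30, 40] → [36, 24, 30, 40, 22] → [36, 24, 30, 40, 22, 24] → [36, 24, 30, 40, 22, 24, 30] → [36, 24, 30, 40, 22, 24, 30, 32] → [36, 24, 30, 40, 22, 24, 30, 32, 38]
So `sum(filtered)` = 276

Answer: 276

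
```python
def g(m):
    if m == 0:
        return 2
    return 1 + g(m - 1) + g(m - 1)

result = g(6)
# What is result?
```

g(m) = 1 + 2·g(m-1), g(0)=2. Closed form: (2+1)·2^6 - 1 = 191.

Answer: 191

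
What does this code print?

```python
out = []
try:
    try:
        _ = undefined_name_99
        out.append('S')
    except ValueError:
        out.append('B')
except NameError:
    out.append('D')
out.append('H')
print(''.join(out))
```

Execution trace: 'D' (outer except NameError) → 'H' (after the try/except). Output: DH

Answer: DH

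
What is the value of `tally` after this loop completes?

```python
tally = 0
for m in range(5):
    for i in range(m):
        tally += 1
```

Triangle number: 0+1+2+...+4
`tally` takes the values: 0 → 1 → 2 → 3 → 4 → 5 → 6 → 7 → 8 → 9 → 10

Answer: 10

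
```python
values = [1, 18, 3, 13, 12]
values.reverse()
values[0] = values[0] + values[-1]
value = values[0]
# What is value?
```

Trace:
`values = [1, 18, 3, 13, 12]` → values = [1, 18, 3, 13, 12]
`values.reverse()` → values = [12, 13, 3, 18, 1]
`values[0] = values[0] + values[-1]` → values = [13, 13, 3, 18, 1]
`value = values[0]` → value = 13
So value = 13

Answer: 13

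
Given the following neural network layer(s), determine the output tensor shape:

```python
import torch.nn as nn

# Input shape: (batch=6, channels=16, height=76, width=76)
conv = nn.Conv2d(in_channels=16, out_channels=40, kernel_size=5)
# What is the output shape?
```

Input: (6, 16, 76, 76) -> Output: (6, 40, 72, 72)

Answer: (6, 40, 72, 72)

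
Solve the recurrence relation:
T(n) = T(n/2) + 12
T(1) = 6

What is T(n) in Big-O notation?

Each step divides n by 2 and adds 12. After log_2(n) steps we reach T(1)=6. So T(n) = 12·log_2(n) + 6 = O(log n).

Answer: O(log n)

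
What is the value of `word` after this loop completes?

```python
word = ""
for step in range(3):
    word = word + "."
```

Repeat '.' 3 times
`word` takes the values: "" → "." → ".." → "..."

Answer: "..."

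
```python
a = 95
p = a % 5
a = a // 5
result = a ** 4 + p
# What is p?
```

Trace:
`a = 95` → a = 95
`p = a % 5` → p = 0
`a = a // 5` → a = 19
`result = a ** 4 + p` → result = 130321
So p = 0

Answer: 0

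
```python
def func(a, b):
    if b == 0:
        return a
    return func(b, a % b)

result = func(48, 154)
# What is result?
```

func(48, 154) -> func(154, 48) -> func(48, 10) -> func(10, 8) -> func(8, 2) -> func(2, 0) -> 2

Answer: 2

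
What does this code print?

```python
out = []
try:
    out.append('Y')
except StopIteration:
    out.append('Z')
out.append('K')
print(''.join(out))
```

Execution trace: 'Y' (try body, no exception) → 'K' (after the try/except). Output: YK

Answer: YK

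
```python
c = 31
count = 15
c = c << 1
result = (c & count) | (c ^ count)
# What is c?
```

Trace:
`c = 31` → c = 31
`count = 15` → count = 15
`c = c << 1` → c = 62
`result = (c & count) | (c ^ count)` → result = 63
So c = 62

Answer: 62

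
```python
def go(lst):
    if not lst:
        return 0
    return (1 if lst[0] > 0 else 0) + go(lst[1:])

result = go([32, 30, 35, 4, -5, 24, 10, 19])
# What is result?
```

Count of positive elements in [32, 30, 35, 4, -5, 24, 10, 19] = 7

Answer: 7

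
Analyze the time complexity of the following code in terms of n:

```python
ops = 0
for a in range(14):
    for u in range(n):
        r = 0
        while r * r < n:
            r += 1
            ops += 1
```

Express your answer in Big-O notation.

Each loop level contributes: 1 × n × √n. Multiplying the contributions gives O(n√n).

Answer: O(n√n)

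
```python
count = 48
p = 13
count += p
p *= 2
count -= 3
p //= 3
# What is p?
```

Trace:
`count = 48` → count = 48
`p = 13` → p = 13
`count += p` → count = 61
`p *= 2` → p = 26
`count -= 3` → count = 58
`p //= 3` → p = 8
So p = 8

Answer: 8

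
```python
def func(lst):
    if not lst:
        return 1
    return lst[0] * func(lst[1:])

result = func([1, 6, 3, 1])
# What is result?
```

Product over [1, 6, 3, 1] = 1 * 6 * 3 * 1 = 18

Answer: 18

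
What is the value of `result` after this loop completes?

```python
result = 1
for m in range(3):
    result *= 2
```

2^3 = 8
`result` takes the values: 1 → 2 → 4 → 8

Answer: 8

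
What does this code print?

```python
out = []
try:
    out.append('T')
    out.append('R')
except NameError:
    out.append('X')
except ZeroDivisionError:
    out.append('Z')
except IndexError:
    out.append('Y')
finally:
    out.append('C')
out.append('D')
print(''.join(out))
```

Execution trace: 'T' (try body) → 'R' (try body, no exception) → 'C' (finally) → 'D' (after the try/except). Output: TRCD

Answer: TRCD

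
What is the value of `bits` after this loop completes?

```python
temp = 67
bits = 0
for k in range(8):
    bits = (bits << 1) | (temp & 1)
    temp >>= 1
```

Reverse lowest 8 bits of 67
`bits` takes the values: 0 → 1 → 3 → 6 → 12 → 24 → 48 → 97 → 194

Answer: 194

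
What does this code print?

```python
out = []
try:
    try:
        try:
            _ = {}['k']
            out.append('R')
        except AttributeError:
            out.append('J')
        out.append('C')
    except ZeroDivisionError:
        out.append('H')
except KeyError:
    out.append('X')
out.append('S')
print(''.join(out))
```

Execution trace: 'X' (outer except KeyError) → 'S' (after the try/except). Output: XS

Answer: XS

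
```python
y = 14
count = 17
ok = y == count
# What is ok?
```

Trace:
`y = 14` → y = 14
`count = 17` → count = 17
`ok = y == count` → ok = False
So ok = False

Answer: False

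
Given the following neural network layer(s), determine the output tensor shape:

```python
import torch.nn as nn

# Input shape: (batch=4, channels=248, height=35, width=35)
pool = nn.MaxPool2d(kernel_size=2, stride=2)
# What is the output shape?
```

Input: (4, 248, 35, 35) -> Output: (4, 248, 17, 17)

Answer: (4, 248, 17, 17)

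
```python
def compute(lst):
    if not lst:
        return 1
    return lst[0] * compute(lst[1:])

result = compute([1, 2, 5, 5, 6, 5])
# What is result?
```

Product over [1, 2, 5, 5, 6, 5] = 1 * 2 * 5 * 5 * 6 * 5 = 1500

Answer: 1500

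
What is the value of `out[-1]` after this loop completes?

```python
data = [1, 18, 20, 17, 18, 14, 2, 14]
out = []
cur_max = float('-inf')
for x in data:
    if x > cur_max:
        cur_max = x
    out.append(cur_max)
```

Running max ends at 20
`out` takes the values: [] → [1] → [1, 18] → [1, 18, 20] → [1, 18, 20, 20] → [1, 18, 20, 20, 20] → [1, 18, 20, 20, 20, 20] → [1, 18, 20, 20, 20, 20, 20] → [1, 18, 20, 20, 20, 20, 20, 20]
So `out[-1]` = 20

Answer: 20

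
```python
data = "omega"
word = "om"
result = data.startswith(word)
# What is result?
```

Trace:
`data = "omega"` → data = 'omega'
`word = "om"` → word = 'om'
`result = data.startswith(word)` → result = True
So result = True

Answer: True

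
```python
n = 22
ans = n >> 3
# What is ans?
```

Trace:
`n = 22` → n = 22
`ans = n >> 3` → ans = 2
So ans = 2

Answer: 2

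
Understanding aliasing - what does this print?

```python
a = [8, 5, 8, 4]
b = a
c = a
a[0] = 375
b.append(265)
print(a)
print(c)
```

Key concept: multiple aliases.
Step by step:
`a = [8, 5, 8, 4]` → a = [8, 5, 8, 4]
`b = a` → b = [8, 5, 8, 4] (same object as a)
`c = a` → c = [8, 5, 8, 4] (same object as a, b)
`a[0] = 375` → a = [375, 5, 8, 4] (same object as b, c); b = [375, 5, 8, 4] (same object as a, c); c = [375, 5, 8, 4] (same object as a, b)
`b.append(265)` → a = [375, 5, 8, 4, 265] (same object as b, c); b = [375, 5, 8, 4, 265] (same object as a, c); c = [375, 5, 8, 4, 265] (same object as a, b)
`print(a)` → prints [375, 5, 8, 4, 265]
`print(c)` → prints [375, 5, 8, 4, 265]

Answer:
[375, 5, 8, 4, 265]
[375, 5, 8, 4, 265]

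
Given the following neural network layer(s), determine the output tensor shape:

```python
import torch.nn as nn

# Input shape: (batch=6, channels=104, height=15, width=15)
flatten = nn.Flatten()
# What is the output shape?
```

Input: (6, 104, 15, 15) -> Output: (6, 23400)

Answer: (6, 23400)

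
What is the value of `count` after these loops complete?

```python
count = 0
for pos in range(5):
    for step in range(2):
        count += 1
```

5 * 2 = 10
`count` takes the values: 0 → 1 → 2 → 3 → 4 → 5 → 6 → 7 → 8 → 9 → 10

Answer: 10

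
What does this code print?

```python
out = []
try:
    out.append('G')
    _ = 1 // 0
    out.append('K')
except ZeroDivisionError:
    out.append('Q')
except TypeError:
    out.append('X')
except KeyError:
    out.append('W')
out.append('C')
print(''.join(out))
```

Execution trace: 'G' (try body) → 'Q' (except ZeroDivisionError) → 'C' (after the try/except). Output: GQC

Answer: GQC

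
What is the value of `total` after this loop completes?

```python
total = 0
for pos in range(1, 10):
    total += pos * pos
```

Sum of squares 1² to 9² = 285
`total` takes the values: 0 → 1 → 5 → 14 → 30 → 55 → 91 → 140 → 204 → 285

Answer: 285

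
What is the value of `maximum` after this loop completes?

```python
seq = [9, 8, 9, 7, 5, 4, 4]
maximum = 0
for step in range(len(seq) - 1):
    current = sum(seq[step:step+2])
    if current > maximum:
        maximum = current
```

Max sum of 2-element window in [9, 8, 9, 7, 5, 4, 4]
`maximum` takes the values: 0 → 17

Answer: 17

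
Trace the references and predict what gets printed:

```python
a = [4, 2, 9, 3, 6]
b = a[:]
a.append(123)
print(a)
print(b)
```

Key concept: slice [:] creates copy.
Step by step:
`a = [4, 2, 9, 3, 6]` → a = [4, 2, 9, 3, 6]
`b = a[:]` → b = [4, 2, 9, 3, 6]
`a.append(123)` → a = [4, 2, 9, 3, 6, 123]
`print(a)` → prints [4, 2, 9, 3, 6, 123]
`print(b)` → prints [4, 2, 9, 3, 6]

Answer:
[4, 2, 9, 3, 6, 123]
[4, 2, 9, 3, 6]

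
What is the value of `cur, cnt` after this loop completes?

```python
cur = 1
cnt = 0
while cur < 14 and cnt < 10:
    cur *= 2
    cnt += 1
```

Double until >= 14 or 10 iterations
`cur, cnt` takes the values: (1, 0) → (2, 0) → (2, 1) → (4, 1) → (4, 2) → (8, 2) → (8, 3) → (16, 3) → (16, 4)

Answer: 16, 4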